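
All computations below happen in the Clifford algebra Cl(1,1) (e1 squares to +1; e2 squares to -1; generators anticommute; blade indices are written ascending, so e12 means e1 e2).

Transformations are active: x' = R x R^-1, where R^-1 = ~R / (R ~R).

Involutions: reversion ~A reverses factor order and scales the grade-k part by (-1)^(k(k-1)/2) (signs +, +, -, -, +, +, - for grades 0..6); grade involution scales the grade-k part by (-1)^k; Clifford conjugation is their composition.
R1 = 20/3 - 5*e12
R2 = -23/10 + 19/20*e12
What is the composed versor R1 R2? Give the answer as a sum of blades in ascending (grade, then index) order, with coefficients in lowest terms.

Distribute over the terms of R1 (each basis-blade product reordered to ascending indices, repeated generators contracted through their squares):
(20/3) R2 = -46/3 + 19/3*e12
(-5*e12) R2 = -19/4 + 23/2*e12
Summing the partial products and collecting blades:
Answer: -241/12 + 107/6*e12


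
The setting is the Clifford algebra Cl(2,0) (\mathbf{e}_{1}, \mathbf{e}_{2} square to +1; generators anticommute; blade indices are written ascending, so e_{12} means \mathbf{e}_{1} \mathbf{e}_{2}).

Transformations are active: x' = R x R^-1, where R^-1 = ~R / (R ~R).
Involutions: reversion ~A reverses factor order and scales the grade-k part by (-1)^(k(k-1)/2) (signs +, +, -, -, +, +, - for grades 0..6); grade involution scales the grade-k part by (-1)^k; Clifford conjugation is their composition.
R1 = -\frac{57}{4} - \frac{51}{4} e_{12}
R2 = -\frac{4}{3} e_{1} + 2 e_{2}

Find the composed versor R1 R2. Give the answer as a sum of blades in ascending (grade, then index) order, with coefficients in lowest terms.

Distribute over the terms of R1 (each basis-blade product reordered to ascending indices, repeated generators contracted through their squares):
(-\frac{57}{4}) R2 = 19 e_{1} - \frac{57}{2} e_{2}
(-\frac{51}{4} e_{12}) R2 = -\frac{51}{2} e_{1} - 17 e_{2}
Summing the partial products and collecting blades:
Answer: -\frac{13}{2} e_{1} - \frac{91}{2} e_{2}


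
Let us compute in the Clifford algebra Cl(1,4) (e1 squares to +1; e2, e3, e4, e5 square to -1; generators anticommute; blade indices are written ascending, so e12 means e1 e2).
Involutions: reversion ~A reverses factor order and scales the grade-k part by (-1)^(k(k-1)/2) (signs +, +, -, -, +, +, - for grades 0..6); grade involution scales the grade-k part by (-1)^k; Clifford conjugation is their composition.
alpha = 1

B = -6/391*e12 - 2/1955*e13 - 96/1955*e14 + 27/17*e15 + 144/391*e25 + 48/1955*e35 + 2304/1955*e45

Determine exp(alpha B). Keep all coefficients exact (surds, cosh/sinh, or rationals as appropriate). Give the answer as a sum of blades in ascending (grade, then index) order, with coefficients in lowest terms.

B^2 term by term: the squares give (-6/391)^2*(e12)^2 + (-2/1955)^2*(e13)^2 + (-96/1955)^2*(e14)^2 + (27/17)^2*(e15)^2 + (144/391)^2*(e25)^2 + (48/1955)^2*(e35)^2 + (2304/1955)^2*(e45)^2 = 36/152881*(+1) + 4/3822025*(+1) + 9216/3822025*(+1) + 729/289*(+1) + 20736/152881*(-1) + 2304/3822025*(-1) + 5308416/3822025*(-1) = 1 (each basis 2-blade squares to minus the product of its generators' squares); cross terms between blades sharing an index anticommute and cancel; the commuting (index-disjoint) pairs give grade-4 terms 2*c*c'*(blade product), which cancel blade by blade — e1235: -576/764405 + 576/764405 = 0; e1245: -27648/764405 + 27648/764405 = 0; e1345: -9216/3822025 + 9216/3822025 = 0 — confirming B is simple. So B^2 = 1.
B^2 = 1 — the positive square puts this in the hyperbolic regime; l = 1, alpha*l = 1, so exp(alpha B) = cosh(1) + (sinh(1)/1)*B = cosh(1) + (sinh(1))*B.
Answer: cosh(1) - 6*sinh(1)/391*e12 - 2*sinh(1)/1955*e13 - 96*sinh(1)/1955*e14 + 27*sinh(1)/17*e15 + 144*sinh(1)/391*e25 + 48*sinh(1)/1955*e35 + 2304*sinh(1)/1955*e45


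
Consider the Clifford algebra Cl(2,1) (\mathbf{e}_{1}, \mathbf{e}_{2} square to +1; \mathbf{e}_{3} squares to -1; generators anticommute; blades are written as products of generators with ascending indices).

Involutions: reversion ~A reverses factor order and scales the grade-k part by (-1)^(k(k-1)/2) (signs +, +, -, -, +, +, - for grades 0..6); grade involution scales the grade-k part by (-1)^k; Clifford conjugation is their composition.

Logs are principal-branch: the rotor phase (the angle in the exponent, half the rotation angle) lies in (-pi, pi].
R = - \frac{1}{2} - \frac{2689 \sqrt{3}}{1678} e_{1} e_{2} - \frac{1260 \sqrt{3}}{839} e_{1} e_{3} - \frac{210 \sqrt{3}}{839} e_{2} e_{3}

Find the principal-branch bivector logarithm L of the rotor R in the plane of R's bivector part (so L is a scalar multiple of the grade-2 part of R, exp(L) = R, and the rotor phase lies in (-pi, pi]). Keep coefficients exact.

The scalar part of R is - \frac{1}{2}, so the principal-branch rotor phase is pinned; divide the bivector part by its sine to get the unit plane — L is the phase times that plane.
Concretely: cos(phase) = - \frac{1}{2} gives phase = ±\frac{2 \pi}{3}, and since phase/sin(phase) is even the sign is immaterial: L = (phase/sin(phase)) * <R>_2 = (\frac{4 \sqrt{3} \pi}{9}) * <R>_2.
Answer: - \frac{5378 \pi}{2517} e_{1} e_{2} - \frac{1680 \pi}{839} e_{1} e_{3} - \frac{280 \pi}{839} e_{2} e_{3}


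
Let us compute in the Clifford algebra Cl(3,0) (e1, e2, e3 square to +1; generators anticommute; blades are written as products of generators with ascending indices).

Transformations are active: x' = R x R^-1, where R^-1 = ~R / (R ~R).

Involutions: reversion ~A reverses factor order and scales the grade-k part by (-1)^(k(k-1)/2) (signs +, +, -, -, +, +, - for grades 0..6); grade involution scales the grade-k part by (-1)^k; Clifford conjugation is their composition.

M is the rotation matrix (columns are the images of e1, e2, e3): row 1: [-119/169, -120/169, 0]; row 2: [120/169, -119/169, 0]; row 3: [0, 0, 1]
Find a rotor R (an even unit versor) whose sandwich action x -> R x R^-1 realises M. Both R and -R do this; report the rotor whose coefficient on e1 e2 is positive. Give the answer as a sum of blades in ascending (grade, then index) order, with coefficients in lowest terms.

Method: write R = a + b12*e1 e2 + b13*e1 e3 + b23*e2 e3 with a^2 + b12^2 + b13^2 + b23^2 = 1 (so R^-1 = ~R). Expanding the columns R e_j ~R gives tr M = 4a^2 - 1 and, from the antisymmetric part, M21 - M12 = -4a*b12, M13 - M31 = 4a*b13, M32 - M23 = -4a*b23.
Here tr M = -69/169, so a^2 = (1 + tr M)/4 = 25/169 and a = ±5/13. Taking a = 5/13: M21 - M12 = 240/169, M13 - M31 = 0, M32 - M23 = 0, giving b12 = -12/13, b13 = 0, b23 = 0, i.e. R = 5/13 - 12/13*e1 e2.
Its e1 e2 coefficient is negative, so report the other preimage -R.
Answer: -5/13 + 12/13*e1 e2. Note: both R and -R realise this M (trace -69/169); the covering map identifies them, and the e1 e2-coefficient sign is the tie-breaker.


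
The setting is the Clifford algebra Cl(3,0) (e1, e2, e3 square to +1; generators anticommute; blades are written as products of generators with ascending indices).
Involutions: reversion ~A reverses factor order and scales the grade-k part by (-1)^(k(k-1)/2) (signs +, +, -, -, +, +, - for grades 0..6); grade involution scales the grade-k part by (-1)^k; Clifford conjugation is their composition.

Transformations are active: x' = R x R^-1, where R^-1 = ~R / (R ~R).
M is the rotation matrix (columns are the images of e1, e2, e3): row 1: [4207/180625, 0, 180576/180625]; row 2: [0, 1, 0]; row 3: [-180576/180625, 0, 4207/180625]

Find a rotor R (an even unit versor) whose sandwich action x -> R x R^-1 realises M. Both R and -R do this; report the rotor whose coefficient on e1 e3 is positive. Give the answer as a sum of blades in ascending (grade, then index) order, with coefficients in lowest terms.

Method: write R = a + b12*e1 e2 + b13*e1 e3 + b23*e2 e3 with a^2 + b12^2 + b13^2 + b23^2 = 1 (so R^-1 = ~R). Expanding the columns R e_j ~R gives tr M = 4a^2 - 1 and, from the antisymmetric part, M21 - M12 = -4a*b12, M13 - M31 = 4a*b13, M32 - M23 = -4a*b23.
Here tr M = 189039/180625, so a^2 = (1 + tr M)/4 = 92416/180625 and a = ±304/425. Taking a = 304/425: M21 - M12 = 0, M13 - M31 = 361152/180625, M32 - M23 = 0, giving b12 = 0, b13 = 297/425, b23 = 0, i.e. R = 304/425 + 297/425*e1 e3.
Its e1 e3 coefficient is already positive.
Answer: 304/425 + 297/425*e1 e3. Uniqueness: Spin(3) -> SO(3) maps R and -R to the same rotation of trace 189039/180625; fixing the sign of the e1 e3 coefficient removes the ambiguity.


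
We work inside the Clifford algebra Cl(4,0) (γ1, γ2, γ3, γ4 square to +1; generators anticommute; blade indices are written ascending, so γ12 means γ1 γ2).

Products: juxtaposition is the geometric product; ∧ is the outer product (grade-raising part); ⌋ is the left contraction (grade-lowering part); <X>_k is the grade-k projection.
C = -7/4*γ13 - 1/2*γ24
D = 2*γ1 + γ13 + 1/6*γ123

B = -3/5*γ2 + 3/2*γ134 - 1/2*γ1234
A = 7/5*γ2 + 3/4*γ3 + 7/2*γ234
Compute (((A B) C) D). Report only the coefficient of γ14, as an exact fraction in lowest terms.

step 1: -21/25 - 7/4*γ1 + 21/4*γ12 - 9/8*γ14 + 9/20*γ23 - 21/10*γ34 - 3/8*γ124 + 7/10*γ134 - 21/10*γ1234
step 2: -3/16*γ1 + 49/16*γ3 + 49/40*γ4 - 27/20*γ12 + 63/25*γ13 - 63/10*γ14 + 819/80*γ23 + 819/200*γ24 + 351/160*γ34 - 7/20*γ123 + 7/8*γ124 - 21/32*γ234
step 3: -851/300 - 763/160*γ1 + 277/100*γ2 - 2001/400*γ3 + 63/5*γ4 + 5159/480*γ12 - 49/8*γ13 - 1521/320*γ14 + 99/160*γ23 + 7/4*γ24 - 1477/240*γ34 + 819/40*γ123 + 11469/1600*γ124 + 1259/200*γ134 + 7/40*γ234 - 224/75*γ1234
Answer: -1521/320


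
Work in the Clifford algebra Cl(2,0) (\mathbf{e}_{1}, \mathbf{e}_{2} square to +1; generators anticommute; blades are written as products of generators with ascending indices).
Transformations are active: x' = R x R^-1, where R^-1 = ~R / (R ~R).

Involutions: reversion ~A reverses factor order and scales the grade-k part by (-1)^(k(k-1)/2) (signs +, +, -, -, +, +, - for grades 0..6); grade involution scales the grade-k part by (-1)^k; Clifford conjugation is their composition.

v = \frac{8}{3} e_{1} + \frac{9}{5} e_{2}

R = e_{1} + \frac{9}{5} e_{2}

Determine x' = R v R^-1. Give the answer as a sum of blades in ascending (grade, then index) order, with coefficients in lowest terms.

~R = e_{1} + \frac{9}{5} e_{2}, and R ~R = \frac{106}{25}, so R^-1 = ~R / (\frac{106}{25}).
R v = \frac{443}{75} - 3 e_{1} e_{2}
Answer: \frac{19}{159} e_{1} + \frac{852}{265} e_{2}


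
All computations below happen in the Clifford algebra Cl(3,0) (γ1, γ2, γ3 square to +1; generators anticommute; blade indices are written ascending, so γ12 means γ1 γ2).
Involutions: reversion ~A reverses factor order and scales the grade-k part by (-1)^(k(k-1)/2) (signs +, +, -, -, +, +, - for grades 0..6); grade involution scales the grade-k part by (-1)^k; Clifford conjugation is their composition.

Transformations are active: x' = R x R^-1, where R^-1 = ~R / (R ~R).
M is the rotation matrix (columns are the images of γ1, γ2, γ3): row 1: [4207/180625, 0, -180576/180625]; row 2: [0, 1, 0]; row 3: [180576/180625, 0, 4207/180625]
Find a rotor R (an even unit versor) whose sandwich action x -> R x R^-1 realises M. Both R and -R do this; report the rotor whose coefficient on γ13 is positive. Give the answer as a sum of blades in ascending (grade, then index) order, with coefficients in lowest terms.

Method: write R = a + b12*γ12 + b13*γ13 + b23*γ23 with a^2 + b12^2 + b13^2 + b23^2 = 1 (so R^-1 = ~R). Expanding the columns R e_j ~R gives tr M = 4a^2 - 1 and, from the antisymmetric part, M21 - M12 = -4a*b12, M13 - M31 = 4a*b13, M32 - M23 = -4a*b23.
Here tr M = 189039/180625, so a^2 = (1 + tr M)/4 = 92416/180625 and a = ±304/425. Taking a = 304/425: M21 - M12 = 0, M13 - M31 = -361152/180625, M32 - M23 = 0, giving b12 = 0, b13 = -297/425, b23 = 0, i.e. R = 304/425 - 297/425*γ13.
Its γ13 coefficient is negative, so report the other preimage -R.
Answer: -304/425 + 297/425*γ13. Why the constraint matters: R and -R act identically through the sandwich — M has trace 189039/180625 either way — so only the sign condition on γ13 picks one of the two preimages.


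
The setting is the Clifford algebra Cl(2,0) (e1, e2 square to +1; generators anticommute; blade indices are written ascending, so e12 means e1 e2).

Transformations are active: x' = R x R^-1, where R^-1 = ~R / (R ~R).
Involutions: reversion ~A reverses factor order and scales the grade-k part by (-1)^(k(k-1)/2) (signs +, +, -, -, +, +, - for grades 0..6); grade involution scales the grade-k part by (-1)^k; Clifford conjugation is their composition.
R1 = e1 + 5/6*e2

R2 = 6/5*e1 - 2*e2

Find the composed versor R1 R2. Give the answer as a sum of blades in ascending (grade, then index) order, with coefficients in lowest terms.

Distribute over the terms of R1 (each basis-blade product reordered to ascending indices, repeated generators contracted through their squares):
(e1) R2 = 6/5 - 2*e12
(5/6*e2) R2 = -5/3 - e12
Summing the partial products and collecting blades:
Answer: -7/15 - 3*e12


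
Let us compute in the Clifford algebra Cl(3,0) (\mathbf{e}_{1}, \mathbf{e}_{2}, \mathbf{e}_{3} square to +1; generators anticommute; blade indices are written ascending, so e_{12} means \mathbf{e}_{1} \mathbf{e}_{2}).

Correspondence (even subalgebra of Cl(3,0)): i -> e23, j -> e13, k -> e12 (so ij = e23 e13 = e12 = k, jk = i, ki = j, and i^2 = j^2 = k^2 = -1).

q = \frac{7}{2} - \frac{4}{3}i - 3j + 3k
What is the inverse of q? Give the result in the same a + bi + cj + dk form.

In blades: q = \frac{7}{2} + 3 e_{12} - 3 e_{13} - \frac{4}{3} e_{23}.
With qbar = \frac{7}{2} - 3 e_{12} + 3 e_{13} + \frac{4}{3} e_{23} (scalar fixed, mapped units negated), q qbar = \frac{1153}{36} (the sum of squared coefficients), so q^-1 = qbar / (\frac{1153}{36}) = \frac{126}{1153} - \frac{108}{1153} e_{12} + \frac{108}{1153} e_{13} + \frac{48}{1153} e_{23}; translating back:
Answer: \frac{126}{1153} + \frac{48}{1153}i + \frac{108}{1153}j - \frac{108}{1153}k


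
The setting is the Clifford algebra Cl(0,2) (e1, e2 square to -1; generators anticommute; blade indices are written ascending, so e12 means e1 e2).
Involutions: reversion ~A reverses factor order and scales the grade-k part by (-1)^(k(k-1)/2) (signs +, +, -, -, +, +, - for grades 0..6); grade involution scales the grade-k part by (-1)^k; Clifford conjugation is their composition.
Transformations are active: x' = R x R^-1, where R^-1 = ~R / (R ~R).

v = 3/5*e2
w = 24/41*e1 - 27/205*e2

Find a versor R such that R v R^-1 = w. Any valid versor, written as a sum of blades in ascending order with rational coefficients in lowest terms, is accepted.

Construction: equal norms (both -9/25) license R = v + w = 24/41*e1 + 96/205*e2 — nothing changes along that direction, while (v - w)/2 changes sign, so v maps onto w.
Answer: 24/41*e1 + 96/205*e2


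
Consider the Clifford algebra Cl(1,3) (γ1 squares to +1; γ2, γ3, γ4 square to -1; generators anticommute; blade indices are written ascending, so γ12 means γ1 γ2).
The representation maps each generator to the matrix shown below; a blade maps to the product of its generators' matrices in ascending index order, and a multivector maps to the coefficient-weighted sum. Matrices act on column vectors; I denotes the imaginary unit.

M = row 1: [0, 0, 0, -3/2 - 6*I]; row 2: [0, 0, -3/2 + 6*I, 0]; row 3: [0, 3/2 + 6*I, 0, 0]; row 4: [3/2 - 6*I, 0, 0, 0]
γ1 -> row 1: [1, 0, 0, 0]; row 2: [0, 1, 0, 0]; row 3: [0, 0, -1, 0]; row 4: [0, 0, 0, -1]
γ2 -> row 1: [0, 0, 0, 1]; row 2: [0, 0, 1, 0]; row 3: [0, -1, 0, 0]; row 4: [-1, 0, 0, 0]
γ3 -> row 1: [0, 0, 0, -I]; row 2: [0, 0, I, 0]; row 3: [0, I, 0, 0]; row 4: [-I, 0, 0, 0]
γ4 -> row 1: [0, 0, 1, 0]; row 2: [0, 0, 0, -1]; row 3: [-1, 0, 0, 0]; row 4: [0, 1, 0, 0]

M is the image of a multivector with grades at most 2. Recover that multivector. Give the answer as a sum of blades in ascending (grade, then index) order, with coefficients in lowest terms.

Method: the blade images are trace-orthogonal — tr(rho(e_A) rho(e_B)^-1) = 4 if A = B and 0 otherwise — and rho(e_A)^-1 = (e_A)^2 * rho(e_A) with (e_A)^2 = +1 or -1, so the coefficient of e_A in the preimage is (e_A)^2 * tr(M rho(e_A))/4.
Nonzero projections over blades of grade <= 2: γ2: (γ2)^2 = -1, tr(M rho(γ2)) = 6, coefficient -3/2; γ3: (γ3)^2 = -1, tr(M rho(γ3)) = -24, coefficient 6. Every other blade of grade <= 2 projects to 0.
Answer: -3/2*γ2 + 6*γ3


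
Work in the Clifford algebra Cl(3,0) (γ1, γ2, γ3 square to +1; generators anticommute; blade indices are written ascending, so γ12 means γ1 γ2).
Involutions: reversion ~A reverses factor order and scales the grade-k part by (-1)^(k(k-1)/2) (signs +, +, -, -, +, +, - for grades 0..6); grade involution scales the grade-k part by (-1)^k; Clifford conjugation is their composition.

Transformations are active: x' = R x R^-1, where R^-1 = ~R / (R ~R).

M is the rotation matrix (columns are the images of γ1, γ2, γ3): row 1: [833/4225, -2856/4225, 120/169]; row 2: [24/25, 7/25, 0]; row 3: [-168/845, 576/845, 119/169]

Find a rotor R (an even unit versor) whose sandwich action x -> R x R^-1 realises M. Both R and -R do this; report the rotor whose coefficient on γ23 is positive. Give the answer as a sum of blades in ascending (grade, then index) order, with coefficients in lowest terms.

Method: write R = a + b12*γ12 + b13*γ13 + b23*γ23 with a^2 + b12^2 + b13^2 + b23^2 = 1 (so R^-1 = ~R). Expanding the columns R e_j ~R gives tr M = 4a^2 - 1 and, from the antisymmetric part, M21 - M12 = -4a*b12, M13 - M31 = 4a*b13, M32 - M23 = -4a*b23.
Here tr M = 4991/4225, so a^2 = (1 + tr M)/4 = 2304/4225 and a = ±48/65. Taking a = 48/65: M21 - M12 = 6912/4225, M13 - M31 = 768/845, M32 - M23 = 576/845, giving b12 = -36/65, b13 = 4/13, b23 = -3/13, i.e. R = 48/65 - 36/65*γ12 + 4/13*γ13 - 3/13*γ23.
Its γ23 coefficient is negative, so report the other preimage -R.
Answer: -48/65 + 36/65*γ12 - 4/13*γ13 + 3/13*γ23. Uniqueness: Spin(3) -> SO(3) maps R and -R to the same rotation of trace 4991/4225; fixing the sign of the γ23 coefficient removes the ambiguity.


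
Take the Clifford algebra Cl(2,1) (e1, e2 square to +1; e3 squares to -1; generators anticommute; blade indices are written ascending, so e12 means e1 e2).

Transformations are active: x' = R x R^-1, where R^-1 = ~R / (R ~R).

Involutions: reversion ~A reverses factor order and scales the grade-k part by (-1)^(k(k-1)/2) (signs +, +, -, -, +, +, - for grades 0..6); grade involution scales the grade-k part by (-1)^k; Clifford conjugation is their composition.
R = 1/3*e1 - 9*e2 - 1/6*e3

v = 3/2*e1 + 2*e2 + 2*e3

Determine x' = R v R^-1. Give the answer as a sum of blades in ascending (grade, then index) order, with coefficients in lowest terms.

~R = 1/3*e1 - 9*e2 - 1/6*e3, and R ~R = 973/12, so R^-1 = ~R / (973/12).
R v = -103/6 + 85/6*e12 + 11/12*e13 - 53/3*e23
Answer: -9581/5838*e1 + 1762/973*e2 - 5632/2919*e3


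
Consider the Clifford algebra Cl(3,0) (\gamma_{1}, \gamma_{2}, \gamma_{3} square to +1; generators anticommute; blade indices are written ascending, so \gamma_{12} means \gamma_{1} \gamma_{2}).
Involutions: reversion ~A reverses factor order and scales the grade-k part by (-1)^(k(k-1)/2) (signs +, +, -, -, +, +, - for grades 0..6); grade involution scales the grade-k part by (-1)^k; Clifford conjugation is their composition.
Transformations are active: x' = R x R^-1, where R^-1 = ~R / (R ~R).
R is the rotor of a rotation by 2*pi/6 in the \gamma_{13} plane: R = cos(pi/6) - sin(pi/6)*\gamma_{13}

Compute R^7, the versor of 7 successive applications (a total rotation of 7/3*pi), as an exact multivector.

The rotor phase is half the rotation angle and phases add under composition, so 7 steps in the \gamma_{13} plane accumulate phase 7*(pi/6) = \frac{7 \pi}{6}: R^7 = cos(\frac{7 \pi}{6}) - sin(\frac{7 \pi}{6})*\gamma_{13}.
cos(\frac{7 \pi}{6}) = - \frac{\sqrt{3}}{2} and sin(\frac{7 \pi}{6}) = - \frac{1}{2}, so R^7 = - \frac{\sqrt{3}}{2} + \frac{1}{2} \gamma_{13}. The net rotation is 1/3*pi (after discarding 1 full turn, each of which contributes a factor -1 to the rotor); the rotor keeps the half-angle phase exactly.
Answer: - \frac{\sqrt{3}}{2} + \frac{1}{2} \gamma_{13}


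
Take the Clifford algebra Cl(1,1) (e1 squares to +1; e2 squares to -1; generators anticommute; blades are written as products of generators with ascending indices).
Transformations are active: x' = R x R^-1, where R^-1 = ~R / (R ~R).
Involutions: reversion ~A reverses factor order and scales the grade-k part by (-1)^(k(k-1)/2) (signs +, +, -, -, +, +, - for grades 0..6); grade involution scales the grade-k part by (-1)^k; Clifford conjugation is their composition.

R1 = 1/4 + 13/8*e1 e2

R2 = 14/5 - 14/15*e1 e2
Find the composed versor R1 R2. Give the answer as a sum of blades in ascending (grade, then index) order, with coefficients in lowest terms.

Distribute over the terms of R1 (each basis-blade product reordered to ascending indices, repeated generators contracted through their squares):
(1/4) R2 = 7/10 - 7/30*e1 e2
(13/8*e1 e2) R2 = -91/60 + 91/20*e1 e2
Summing the partial products and collecting blades:
Answer: -49/60 + 259/60*e1 e2


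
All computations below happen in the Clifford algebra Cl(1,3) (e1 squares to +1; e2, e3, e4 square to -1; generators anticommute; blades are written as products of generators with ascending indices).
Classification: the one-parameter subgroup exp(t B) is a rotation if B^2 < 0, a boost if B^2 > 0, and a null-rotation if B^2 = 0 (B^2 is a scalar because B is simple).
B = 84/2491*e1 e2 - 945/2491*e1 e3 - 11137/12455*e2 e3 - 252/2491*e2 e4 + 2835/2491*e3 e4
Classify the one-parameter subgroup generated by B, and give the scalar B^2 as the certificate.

B^2 term by term: the squares give (84/2491)^2*(e1 e2)^2 + (-945/2491)^2*(e1 e3)^2 + (-11137/12455)^2*(e2 e3)^2 + (-252/2491)^2*(e2 e4)^2 + (2835/2491)^2*(e3 e4)^2 = 7056/6205081*(+1) + 893025/6205081*(+1) + 124032769/155127025*(-1) + 63504/6205081*(-1) + 8037225/6205081*(-1) = -49/25 (each basis 2-blade squares to minus the product of its generators' squares); cross terms between blades sharing an index anticommute and cancel; the commuting (index-disjoint) pairs give grade-4 terms 2*c*c'*(blade product), which cancel blade by blade — e1 e2 e3 e4: 476280/6205081 - 476280/6205081 = 0 — confirming B is simple. So B^2 = -49/25.
Answer: rotation, certificate B^2 = -49/25. Because -49/25 is invariant under every versor sandwich, the classification follows from its sign alone.


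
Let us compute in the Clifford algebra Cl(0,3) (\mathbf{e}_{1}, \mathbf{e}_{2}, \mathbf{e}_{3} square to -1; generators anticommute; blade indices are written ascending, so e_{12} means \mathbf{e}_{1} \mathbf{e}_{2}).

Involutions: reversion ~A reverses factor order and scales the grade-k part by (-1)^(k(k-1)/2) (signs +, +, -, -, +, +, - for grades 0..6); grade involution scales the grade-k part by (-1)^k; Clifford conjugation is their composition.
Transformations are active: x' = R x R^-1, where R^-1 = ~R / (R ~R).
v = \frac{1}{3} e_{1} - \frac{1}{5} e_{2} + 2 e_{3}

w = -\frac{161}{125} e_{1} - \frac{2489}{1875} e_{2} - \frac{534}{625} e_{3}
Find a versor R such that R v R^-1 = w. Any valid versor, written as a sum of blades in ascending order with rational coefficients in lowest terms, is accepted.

The midline construction: v and w both square to -\frac{934}{225}, so reflecting in their sum -\frac{358}{375} e_{1} - \frac{2864}{1875} e_{2} + \frac{716}{625} e_{3} exchanges them.
Answer: -\frac{358}{375} e_{1} - \frac{2864}{1875} e_{2} + \frac{716}{625} e_{3}


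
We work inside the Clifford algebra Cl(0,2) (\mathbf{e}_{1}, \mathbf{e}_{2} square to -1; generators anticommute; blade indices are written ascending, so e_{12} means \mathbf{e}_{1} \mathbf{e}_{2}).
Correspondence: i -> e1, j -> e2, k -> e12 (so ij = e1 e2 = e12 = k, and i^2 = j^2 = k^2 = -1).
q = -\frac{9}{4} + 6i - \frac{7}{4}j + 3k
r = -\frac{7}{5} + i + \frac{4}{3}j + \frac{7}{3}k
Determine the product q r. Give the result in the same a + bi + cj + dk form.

In blades: q = -\frac{9}{4} + 6 e_{1} - \frac{7}{4} e_{2} + 3 e_{12}, r = -\frac{7}{5} + e_{1} + \frac{4}{3} e_{2} + \frac{7}{3} e_{12}.
Distribute q over r term by term (generator squares from the signature, products reordered to ascending indices): (-\frac{9}{4})*r = \frac{63}{20} - \frac{9}{4} e_{1} - 3 e_{2} - \frac{21}{4} e_{12}; (6 e_{1})*r = -6 - \frac{42}{5} e_{1} - 14 e_{2} + 8 e_{12}; (-\frac{7}{4} e_{2})*r = \frac{7}{3} - \frac{49}{12} e_{1} + \frac{49}{20} e_{2} + \frac{7}{4} e_{12}; (3 e_{12})*r = -7 - 4 e_{1} + 3 e_{2} - \frac{21}{5} e_{12}.
Sum: -\frac{451}{60} - \frac{281}{15} e_{1} - \frac{231}{20} e_{2} + \frac{3}{10} e_{12}; translating back through the correspondence:
Answer: -\frac{451}{60} - \frac{281}{15}i - \frac{231}{20}j + \frac{3}{10}k


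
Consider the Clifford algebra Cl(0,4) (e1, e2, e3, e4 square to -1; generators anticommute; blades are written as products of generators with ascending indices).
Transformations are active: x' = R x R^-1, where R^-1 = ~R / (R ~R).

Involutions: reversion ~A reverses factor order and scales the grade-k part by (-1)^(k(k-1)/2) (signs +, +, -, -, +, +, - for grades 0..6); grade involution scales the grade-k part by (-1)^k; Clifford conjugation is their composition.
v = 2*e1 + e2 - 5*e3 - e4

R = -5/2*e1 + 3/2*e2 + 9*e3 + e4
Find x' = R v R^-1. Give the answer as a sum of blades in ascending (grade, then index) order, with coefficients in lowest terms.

~R = -5/2*e1 + 3/2*e2 + 9*e3 + e4, and R ~R = -181/2, so R^-1 = ~R / (-181/2).
R v = 99/2 - 11/2*e1 e2 - 11/2*e1 e3 + 1/2*e1 e4 - 33/2*e2 e3 - 5/2*e2 e4 - 4*e3 e4
Answer: 133/181*e1 - 478/181*e2 - 877/181*e3 - 17/181*e4


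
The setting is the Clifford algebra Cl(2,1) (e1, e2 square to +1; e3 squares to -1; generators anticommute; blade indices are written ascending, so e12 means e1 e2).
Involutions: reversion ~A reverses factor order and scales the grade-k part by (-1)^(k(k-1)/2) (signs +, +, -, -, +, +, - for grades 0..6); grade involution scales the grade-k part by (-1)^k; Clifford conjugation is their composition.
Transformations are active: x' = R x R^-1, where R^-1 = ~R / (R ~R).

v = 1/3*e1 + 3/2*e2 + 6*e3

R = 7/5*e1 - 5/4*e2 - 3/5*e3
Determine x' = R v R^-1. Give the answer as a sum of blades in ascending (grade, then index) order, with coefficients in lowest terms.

~R = 7/5*e1 - 5/4*e2 - 3/5*e3, and R ~R = 253/80, so R^-1 = ~R / (253/80).
R v = 263/120 + 151/60*e12 + 43/5*e13 - 33/5*e23
Answer: 2033/1265*e1 - 4907/1518*e2 - 8642/1265*e3


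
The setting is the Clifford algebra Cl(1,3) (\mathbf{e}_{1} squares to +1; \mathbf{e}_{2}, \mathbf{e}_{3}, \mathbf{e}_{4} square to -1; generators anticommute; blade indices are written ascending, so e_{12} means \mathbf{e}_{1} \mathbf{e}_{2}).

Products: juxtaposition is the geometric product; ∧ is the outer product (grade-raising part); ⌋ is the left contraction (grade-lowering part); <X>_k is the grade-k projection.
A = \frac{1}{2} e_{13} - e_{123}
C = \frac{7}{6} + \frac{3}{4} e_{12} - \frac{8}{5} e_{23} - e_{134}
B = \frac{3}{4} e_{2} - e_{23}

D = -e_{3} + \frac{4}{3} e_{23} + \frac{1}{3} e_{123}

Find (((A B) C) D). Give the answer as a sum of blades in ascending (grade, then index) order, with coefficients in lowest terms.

step 1: -e_{1} - \frac{1}{2} e_{12} - \frac{3}{4} e_{13} - \frac{3}{8} e_{123}
step 2: -\frac{3}{8} - \frac{53}{30} e_{1} - \frac{3}{4} e_{2} - \frac{9}{32} e_{3} + \frac{3}{4} e_{4} + \frac{37}{60} e_{12} - \frac{67}{40} e_{13} - \frac{9}{16} e_{23} - \frac{3}{8} e_{24} + e_{34} + \frac{93}{80} e_{123} - \frac{1}{2} e_{234}
step 3: \frac{13}{160} - \frac{243}{80} e_{1} - \frac{91}{240} e_{2} + \frac{569}{360} e_{3} - \frac{1}{3} e_{4} - \frac{469}{480} e_{12} + \frac{25}{36} e_{13} - \frac{1}{6} e_{14} - \frac{61}{180} e_{23} + \frac{11}{6} e_{24} + \frac{5}{4} e_{34} - \frac{223}{72} e_{123} + \frac{1}{3} e_{124} + \frac{1}{8} e_{134} + \frac{5}{8} e_{234} - \frac{1}{4} e_{1234}
Answer: \frac{13}{160} - \frac{243}{80} e_{1} - \frac{91}{240} e_{2} + \frac{569}{360} e_{3} - \frac{1}{3} e_{4} - \frac{469}{480} e_{12} + \frac{25}{36} e_{13} - \frac{1}{6} e_{14} - \frac{61}{180} e_{23} + \frac{11}{6} e_{24} + \frac{5}{4} e_{34} - \frac{223}{72} e_{123} + \frac{1}{3} e_{124} + \frac{1}{8} e_{134} + \frac{5}{8} e_{234} - \frac{1}{4} e_{1234}


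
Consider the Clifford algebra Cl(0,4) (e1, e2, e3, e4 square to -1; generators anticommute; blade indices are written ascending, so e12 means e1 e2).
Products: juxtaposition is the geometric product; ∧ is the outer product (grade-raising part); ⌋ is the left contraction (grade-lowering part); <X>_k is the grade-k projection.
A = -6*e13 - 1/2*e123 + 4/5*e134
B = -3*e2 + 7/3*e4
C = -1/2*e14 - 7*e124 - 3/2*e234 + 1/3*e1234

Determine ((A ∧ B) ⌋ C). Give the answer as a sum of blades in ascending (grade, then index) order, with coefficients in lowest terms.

step 1: -18*e123 - 14*e134 - 107/30*e1234
step 2: -107/90 - 14/3*e2 - 6*e4
Answer: -107/90 - 14/3*e2 - 6*e4


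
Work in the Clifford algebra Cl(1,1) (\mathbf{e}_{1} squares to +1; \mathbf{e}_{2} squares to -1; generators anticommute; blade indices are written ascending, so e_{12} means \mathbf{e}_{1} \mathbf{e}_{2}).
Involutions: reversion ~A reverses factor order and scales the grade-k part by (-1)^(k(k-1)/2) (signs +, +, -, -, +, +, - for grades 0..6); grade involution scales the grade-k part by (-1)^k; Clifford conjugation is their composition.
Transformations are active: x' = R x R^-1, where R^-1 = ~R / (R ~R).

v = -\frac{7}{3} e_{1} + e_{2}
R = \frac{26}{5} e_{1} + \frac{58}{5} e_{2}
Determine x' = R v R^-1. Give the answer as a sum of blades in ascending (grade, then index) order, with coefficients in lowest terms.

~R = \frac{26}{5} e_{1} + \frac{58}{5} e_{2}, and R ~R = -\frac{2688}{25}, so R^-1 = ~R / (-\frac{2688}{25}).
R v = -\frac{356}{15} + \frac{484}{15} e_{12}
Answer: \frac{2333}{504} e_{1} + \frac{2077}{504} e_{2}


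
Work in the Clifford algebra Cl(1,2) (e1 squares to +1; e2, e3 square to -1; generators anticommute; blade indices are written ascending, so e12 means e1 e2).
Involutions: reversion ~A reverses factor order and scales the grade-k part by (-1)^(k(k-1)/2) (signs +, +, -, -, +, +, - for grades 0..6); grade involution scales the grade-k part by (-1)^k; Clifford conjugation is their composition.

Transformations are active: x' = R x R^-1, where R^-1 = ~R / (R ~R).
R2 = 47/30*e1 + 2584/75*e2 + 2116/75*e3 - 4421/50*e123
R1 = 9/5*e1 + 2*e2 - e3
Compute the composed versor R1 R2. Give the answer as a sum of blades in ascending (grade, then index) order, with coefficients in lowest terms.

Distribute over the terms of R1 (each basis-blade product reordered to ascending indices, repeated generators contracted through their squares):
(9/5*e1) R2 = 141/50 + 7752/125*e12 + 6348/125*e13 - 39789/250*e23
(2*e2) R2 = -5168/75 - 47/15*e12 - 4421/25*e13 + 4232/75*e23
(-e3) R2 = 2116/75 - 4421/50*e12 + 47/30*e13 + 2584/75*e23
Summing the partial products and collecting blades:
Answer: -5681/150 - 22153/750*e12 - 93367/750*e13 - 17069/250*e23


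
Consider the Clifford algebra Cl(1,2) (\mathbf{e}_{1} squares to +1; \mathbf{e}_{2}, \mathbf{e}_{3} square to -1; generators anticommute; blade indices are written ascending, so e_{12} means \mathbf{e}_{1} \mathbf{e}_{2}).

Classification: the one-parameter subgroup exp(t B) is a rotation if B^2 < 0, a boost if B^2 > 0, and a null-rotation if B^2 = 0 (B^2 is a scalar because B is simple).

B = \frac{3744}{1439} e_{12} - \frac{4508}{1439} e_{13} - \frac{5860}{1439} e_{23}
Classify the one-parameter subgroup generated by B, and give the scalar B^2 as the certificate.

B^2 term by term: the squares give (\frac{3744}{1439})^2*(e_{12})^2 + (-\frac{4508}{1439})^2*(e_{13})^2 + (-\frac{5860}{1439})^2*(e_{23})^2 = \frac{14017536}{2070721}*(+1) + \frac{20322064}{2070721}*(+1) + \frac{34339600}{2070721}*(-1) = 0 (each basis 2-blade squares to minus the product of its generators' squares); cross terms between blades sharing an index anticommute and cancel. So B^2 = 0.
Answer: null-rotation, certificate B^2 = 0. Certificate logic: 0 is a conjugation-invariant scalar, so its sign fixes rotation versus boost versus null-rotation outright.


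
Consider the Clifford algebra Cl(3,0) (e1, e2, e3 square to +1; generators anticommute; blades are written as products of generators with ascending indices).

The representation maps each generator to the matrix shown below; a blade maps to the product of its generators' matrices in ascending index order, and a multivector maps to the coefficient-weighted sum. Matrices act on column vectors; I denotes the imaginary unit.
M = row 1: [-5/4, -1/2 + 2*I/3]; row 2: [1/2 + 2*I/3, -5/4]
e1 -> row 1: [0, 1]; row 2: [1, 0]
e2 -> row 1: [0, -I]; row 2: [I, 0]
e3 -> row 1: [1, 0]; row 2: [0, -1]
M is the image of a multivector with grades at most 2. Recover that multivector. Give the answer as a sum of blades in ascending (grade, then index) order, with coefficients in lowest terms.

Method: 1, rho(e1), rho(e2), rho(e3) form a trace-orthogonal basis of the 2x2 complex matrices (tr(X Y) = 2 if X = Y, else 0), so M = m0*1 + m1*rho(e1) + m2*rho(e2) + m3*rho(e3) with m0 = tr(M)/2 = -5/4, m1 = tr(M rho(e1))/2 = 2*I/3, m2 = tr(M rho(e2))/2 = -I/2, m3 = tr(M rho(e3))/2 = 0.
Multiplying table entries, the bivector images are rho(e1 e2) = I*rho(e3), rho(e1 e3) = -I*rho(e2), rho(e2 e3) = I*rho(e1); with real blade coefficients the real parts of m0..m3 are the coefficients of 1, e1, e2, e3 and the imaginary parts give the bivectors (e2 e3: Im m1, e1 e3: -Im m2, e1 e2: Im m3).
Answer: -5/4 + 1/2*e1 e3 + 2/3*e2 e3


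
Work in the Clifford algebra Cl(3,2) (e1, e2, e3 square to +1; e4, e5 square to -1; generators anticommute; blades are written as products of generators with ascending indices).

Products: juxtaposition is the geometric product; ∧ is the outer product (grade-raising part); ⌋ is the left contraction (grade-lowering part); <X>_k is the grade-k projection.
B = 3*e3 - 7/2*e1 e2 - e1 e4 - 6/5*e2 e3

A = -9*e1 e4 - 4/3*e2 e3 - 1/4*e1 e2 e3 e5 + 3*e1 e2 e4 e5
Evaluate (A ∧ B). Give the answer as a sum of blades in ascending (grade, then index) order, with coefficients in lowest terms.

step 1: 27*e1 e3 e4 + 182/15*e1 e2 e3 e4 + 9*e1 e2 e3 e4 e5
Answer: 27*e1 e3 e4 + 182/15*e1 e2 e3 e4 + 9*e1 e2 e3 e4 e5


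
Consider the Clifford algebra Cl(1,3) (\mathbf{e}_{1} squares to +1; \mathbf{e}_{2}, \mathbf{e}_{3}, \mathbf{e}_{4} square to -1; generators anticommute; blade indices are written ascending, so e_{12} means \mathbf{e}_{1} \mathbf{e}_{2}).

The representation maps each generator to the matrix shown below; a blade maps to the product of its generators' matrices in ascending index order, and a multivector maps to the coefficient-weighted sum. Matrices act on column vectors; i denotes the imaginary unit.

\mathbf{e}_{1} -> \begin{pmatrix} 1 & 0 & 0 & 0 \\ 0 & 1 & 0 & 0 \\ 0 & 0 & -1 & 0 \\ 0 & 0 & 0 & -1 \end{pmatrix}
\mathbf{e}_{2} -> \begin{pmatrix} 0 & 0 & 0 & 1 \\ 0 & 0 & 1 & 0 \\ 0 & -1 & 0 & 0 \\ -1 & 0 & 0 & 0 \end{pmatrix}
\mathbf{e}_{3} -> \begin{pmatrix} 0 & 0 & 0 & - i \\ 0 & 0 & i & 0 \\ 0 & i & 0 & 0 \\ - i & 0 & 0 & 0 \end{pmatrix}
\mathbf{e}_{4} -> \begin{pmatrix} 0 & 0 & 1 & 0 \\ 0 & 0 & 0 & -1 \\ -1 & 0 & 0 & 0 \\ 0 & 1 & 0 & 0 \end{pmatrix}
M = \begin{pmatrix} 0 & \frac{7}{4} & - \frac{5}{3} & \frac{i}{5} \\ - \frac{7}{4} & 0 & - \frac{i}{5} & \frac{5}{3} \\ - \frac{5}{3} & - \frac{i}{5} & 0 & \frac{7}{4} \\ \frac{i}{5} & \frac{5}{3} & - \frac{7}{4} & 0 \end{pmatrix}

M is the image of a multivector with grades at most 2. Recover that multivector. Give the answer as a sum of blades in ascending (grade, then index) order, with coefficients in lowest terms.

Method: the blade images are trace-orthogonal — tr(rho(e_A) rho(e_B)^-1) = 4 if A = B and 0 otherwise — and rho(e_A)^-1 = (e_A)^2 * rho(e_A) with (e_A)^2 = +1 or -1, so the coefficient of e_A in the preimage is (e_A)^2 * tr(M rho(e_A))/4.
Nonzero projections over blades of grade <= 2: e_{3}: (e_{3})^2 = -1, tr(M rho(e_{3})) = \frac{4}{5}, coefficient -\frac{1}{5}; e_{14}: (e_{14})^2 = +1, tr(M rho(e_{14})) = - \frac{20}{3}, coefficient -\frac{5}{3}; e_{24}: (e_{24})^2 = -1, tr(M rho(e_{24})) = -7, coefficient \frac{7}{4}. Every other blade of grade <= 2 projects to 0.
Answer: -\frac{1}{5} e_{3} - \frac{5}{3} e_{14} + \frac{7}{4} e_{24}


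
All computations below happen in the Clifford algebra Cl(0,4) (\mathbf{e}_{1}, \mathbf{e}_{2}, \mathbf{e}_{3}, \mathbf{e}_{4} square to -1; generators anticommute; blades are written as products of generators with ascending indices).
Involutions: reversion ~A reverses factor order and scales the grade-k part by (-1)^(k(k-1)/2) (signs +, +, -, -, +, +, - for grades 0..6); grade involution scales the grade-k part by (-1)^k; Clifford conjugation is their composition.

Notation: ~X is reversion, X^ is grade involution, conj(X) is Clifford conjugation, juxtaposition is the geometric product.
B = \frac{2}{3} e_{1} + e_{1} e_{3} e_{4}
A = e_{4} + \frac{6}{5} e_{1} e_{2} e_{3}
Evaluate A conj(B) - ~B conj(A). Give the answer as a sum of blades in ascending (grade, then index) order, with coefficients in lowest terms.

first term: -e_{1} e_{3} + \frac{2}{3} e_{1} e_{4} + \frac{4}{5} e_{2} e_{3} + \frac{6}{5} e_{2} e_{4}
second term: -e_{1} e_{3} - \frac{2}{3} e_{1} e_{4} - \frac{4}{5} e_{2} e_{3} + \frac{6}{5} e_{2} e_{4}
Answer: \frac{4}{3} e_{1} e_{4} + \frac{8}{5} e_{2} e_{3}


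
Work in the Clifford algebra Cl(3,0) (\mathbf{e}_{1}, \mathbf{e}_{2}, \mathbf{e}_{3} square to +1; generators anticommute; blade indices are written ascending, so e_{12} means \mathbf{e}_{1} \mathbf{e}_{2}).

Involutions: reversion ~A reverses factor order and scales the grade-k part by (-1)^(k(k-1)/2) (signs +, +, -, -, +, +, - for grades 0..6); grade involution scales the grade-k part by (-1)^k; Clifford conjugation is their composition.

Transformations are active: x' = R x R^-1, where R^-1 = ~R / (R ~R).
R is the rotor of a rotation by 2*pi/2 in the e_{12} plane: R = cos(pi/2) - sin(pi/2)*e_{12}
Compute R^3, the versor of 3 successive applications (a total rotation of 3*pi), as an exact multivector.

Rotor phase runs at HALF the rotation angle; powers of one rotor simply add phase, so after 3 steps in e_{12} the phase is 3*pi/2 = \frac{3 \pi}{2} and R^3 = cos(\frac{3 \pi}{2}) - sin(\frac{3 \pi}{2})*e_{12}.
cos(\frac{3 \pi}{2}) = 0 and sin(\frac{3 \pi}{2}) = -1, so R^3 = e_{12}. The net rotation is 1*pi (after discarding 1 full turn, each of which contributes a factor -1 to the rotor); the rotor keeps the half-angle phase exactly.
Answer: e_{12}


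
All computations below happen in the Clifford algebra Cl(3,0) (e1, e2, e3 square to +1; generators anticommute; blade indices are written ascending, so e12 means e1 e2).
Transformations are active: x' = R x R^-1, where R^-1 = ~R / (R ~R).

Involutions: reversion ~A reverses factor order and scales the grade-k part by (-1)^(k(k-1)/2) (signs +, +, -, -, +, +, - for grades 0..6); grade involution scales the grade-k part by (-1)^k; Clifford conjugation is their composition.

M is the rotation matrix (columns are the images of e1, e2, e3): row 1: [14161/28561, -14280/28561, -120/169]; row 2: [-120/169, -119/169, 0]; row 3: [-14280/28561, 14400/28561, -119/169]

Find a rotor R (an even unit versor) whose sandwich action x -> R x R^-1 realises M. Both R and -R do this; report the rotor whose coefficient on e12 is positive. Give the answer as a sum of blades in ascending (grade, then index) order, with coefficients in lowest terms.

Method: write R = a + b12*e12 + b13*e13 + b23*e23 with a^2 + b12^2 + b13^2 + b23^2 = 1 (so R^-1 = ~R). Expanding the columns R e_j ~R gives tr M = 4a^2 - 1 and, from the antisymmetric part, M21 - M12 = -4a*b12, M13 - M31 = 4a*b13, M32 - M23 = -4a*b23.
Here tr M = -26061/28561, so a^2 = (1 + tr M)/4 = 625/28561 and a = ±25/169. Taking a = 25/169: M21 - M12 = -6000/28561, M13 - M31 = -6000/28561, M32 - M23 = 14400/28561, giving b12 = 60/169, b13 = -60/169, b23 = -144/169, i.e. R = 25/169 + 60/169*e12 - 60/169*e13 - 144/169*e23.
Its e12 coefficient is already positive.
Answer: 25/169 + 60/169*e12 - 60/169*e13 - 144/169*e23. Key observation: the double cover Spin(3) -> SO(3) sends R and -R to the same matrix (trace -26061/28561 here), so the stated sign of the e12 coefficient is what selects one sheet.
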